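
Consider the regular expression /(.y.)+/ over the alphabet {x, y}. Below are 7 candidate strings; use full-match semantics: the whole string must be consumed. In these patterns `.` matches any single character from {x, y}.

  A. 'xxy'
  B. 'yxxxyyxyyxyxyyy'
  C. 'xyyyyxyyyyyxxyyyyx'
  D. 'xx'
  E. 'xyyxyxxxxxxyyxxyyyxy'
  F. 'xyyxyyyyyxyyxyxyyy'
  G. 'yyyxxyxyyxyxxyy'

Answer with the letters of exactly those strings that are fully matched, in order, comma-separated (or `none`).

A → no match
B → no match
C → match
D → no match
E → no match
F → match
G → no match

C, F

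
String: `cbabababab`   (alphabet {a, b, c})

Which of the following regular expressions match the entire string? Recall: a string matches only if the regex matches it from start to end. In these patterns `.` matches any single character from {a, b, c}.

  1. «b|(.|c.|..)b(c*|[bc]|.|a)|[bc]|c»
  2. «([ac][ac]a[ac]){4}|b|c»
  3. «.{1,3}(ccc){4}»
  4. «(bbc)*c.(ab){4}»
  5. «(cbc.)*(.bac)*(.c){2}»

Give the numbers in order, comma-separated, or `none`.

4

1 → no match
2 → no match
3 → no match — must end with `ccc`
4 → match
5 → no match — must end with `c`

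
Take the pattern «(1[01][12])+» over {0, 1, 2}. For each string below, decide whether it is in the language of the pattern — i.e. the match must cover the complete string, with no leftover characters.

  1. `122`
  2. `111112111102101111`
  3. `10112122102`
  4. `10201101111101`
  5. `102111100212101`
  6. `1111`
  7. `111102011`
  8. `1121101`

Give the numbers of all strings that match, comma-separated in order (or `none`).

2

1 → no match
2 → match
3 → no match
4 → no match
5 → no match
6 → no match
7 → no match
8 → no match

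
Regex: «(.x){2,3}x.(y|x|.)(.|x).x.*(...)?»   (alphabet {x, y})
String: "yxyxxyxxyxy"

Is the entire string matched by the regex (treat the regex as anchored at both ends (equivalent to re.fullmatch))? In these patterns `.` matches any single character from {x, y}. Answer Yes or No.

Yes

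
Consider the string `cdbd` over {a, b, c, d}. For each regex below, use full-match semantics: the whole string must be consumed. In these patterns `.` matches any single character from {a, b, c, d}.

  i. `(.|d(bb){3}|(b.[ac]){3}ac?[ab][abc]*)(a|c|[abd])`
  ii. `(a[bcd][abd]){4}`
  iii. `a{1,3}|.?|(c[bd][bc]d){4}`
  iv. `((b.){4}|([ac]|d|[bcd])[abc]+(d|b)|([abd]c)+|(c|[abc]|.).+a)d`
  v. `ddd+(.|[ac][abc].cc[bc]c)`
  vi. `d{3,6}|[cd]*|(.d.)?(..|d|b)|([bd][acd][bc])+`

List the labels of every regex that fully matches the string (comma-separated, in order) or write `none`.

i → no match
ii → no match — must start with `a`
iii → no match
iv → no match
v → no match — must start with `ddd`
vi → match

vi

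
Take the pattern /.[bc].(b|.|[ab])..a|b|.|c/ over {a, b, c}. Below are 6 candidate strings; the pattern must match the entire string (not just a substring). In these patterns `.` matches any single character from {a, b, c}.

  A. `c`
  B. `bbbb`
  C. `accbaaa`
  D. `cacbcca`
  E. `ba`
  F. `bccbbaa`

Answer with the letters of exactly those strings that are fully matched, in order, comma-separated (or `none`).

A. `c` → match
B. `bbbb` → no match
C. `accbaaa` → match
D. `cacbcca` → no match
E. `ba` → no match
F. `bccbbaa` → match

A, C, F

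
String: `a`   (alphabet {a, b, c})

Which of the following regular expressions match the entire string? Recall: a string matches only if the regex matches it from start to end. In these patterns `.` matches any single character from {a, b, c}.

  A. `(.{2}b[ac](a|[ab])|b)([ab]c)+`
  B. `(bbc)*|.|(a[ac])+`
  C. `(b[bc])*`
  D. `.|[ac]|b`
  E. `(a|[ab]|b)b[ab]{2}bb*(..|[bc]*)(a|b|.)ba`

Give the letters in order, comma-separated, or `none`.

B, D

A → no match — must end with `c`
B → match
C → no match
D → match
E → no match — must end with `ba`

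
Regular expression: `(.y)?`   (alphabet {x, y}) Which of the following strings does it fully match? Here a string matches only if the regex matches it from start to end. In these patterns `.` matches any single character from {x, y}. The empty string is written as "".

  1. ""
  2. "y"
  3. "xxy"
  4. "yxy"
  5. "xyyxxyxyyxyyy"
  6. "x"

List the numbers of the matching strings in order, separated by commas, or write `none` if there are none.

1

1 → match
2 → no match
3 → no match
4 → no match
5 → no match
6 → no match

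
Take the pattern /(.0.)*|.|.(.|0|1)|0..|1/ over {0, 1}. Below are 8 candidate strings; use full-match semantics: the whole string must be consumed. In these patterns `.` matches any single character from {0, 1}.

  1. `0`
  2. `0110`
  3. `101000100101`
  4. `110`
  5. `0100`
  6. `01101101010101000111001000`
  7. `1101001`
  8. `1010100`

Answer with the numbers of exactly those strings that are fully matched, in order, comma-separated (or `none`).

1, 3

1 → match
2 → no match
3 → match
4 → no match
5 → no match
6 → no match
7 → no match
8 → no match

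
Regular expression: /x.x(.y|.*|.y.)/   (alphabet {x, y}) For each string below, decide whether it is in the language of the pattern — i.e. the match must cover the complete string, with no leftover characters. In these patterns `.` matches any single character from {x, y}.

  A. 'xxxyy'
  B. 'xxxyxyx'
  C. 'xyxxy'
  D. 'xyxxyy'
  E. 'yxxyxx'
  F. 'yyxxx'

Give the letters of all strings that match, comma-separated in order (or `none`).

A, B, C, D

A → match
B → match
C → match
D → match
E → no match — must start with 'x'
F → no match — must start with 'x'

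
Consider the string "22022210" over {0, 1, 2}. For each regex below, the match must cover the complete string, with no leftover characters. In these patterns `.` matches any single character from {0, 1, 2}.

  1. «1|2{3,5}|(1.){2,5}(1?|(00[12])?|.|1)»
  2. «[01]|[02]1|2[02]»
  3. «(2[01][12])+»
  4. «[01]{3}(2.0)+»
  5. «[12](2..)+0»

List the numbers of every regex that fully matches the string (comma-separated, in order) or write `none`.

5

1 → no match
2 → no match
3 → no match
4 → no match
5 → match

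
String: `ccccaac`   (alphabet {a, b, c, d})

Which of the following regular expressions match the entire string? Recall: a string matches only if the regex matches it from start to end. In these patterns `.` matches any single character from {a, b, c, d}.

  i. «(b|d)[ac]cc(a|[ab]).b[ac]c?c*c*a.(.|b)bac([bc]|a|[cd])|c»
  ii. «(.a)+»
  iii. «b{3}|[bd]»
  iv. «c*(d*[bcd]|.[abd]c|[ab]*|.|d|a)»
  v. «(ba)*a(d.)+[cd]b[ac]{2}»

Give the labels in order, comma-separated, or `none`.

i → no match
ii → no match — must end with `a`
iii → no match
iv → match
v → no match

iv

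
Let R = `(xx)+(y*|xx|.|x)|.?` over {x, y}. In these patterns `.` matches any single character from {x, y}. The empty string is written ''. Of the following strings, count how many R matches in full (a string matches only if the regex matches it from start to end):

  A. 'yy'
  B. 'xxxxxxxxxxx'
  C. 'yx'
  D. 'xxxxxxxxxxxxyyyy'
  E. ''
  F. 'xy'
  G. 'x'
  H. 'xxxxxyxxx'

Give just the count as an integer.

4

A → no match
B → match
C → no match
D → match
E → match
F → no match
G → match
H → no match
Total matched: 4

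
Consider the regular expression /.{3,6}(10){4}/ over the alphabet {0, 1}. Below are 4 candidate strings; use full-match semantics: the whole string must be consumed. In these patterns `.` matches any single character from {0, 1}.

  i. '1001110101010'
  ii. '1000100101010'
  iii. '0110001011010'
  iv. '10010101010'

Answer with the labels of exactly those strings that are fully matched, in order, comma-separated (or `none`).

i, iv

i → match
ii → no match
iii → no match
iv → match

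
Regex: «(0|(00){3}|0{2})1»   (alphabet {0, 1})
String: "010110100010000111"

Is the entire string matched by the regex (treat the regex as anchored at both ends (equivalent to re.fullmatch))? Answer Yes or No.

No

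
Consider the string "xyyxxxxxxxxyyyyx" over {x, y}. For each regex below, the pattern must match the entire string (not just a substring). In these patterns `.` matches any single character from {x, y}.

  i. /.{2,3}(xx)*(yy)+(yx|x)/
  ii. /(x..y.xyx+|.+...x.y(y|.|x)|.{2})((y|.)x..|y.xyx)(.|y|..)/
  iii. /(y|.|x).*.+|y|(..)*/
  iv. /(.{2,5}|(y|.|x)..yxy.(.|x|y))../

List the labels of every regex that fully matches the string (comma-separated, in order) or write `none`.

i, iii

i → match
ii → no match
iii → match
iv → no match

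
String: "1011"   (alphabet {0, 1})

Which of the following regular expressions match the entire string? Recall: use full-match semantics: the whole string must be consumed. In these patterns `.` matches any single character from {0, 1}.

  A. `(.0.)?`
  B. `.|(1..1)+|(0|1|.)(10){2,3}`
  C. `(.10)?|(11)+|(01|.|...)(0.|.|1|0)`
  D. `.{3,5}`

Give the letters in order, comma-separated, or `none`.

B, C, D

A → no match
B → match
C → match
D → match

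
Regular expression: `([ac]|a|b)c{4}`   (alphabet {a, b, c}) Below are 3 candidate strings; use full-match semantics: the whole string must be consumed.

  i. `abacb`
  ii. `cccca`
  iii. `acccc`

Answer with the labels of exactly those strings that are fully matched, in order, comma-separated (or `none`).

i → no match — must end with `c`
ii → no match — must end with `c`
iii → match

iii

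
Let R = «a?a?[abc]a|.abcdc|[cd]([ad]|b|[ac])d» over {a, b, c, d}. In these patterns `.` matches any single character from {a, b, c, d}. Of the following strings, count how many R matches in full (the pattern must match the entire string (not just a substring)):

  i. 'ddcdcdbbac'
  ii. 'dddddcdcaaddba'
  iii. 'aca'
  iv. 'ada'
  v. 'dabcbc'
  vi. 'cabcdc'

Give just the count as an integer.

i. 'ddcdcdbbac' → no match
ii → no match
iii. 'aca' → match
iv. 'ada' → no match
v. 'dabcbc' → no match
vi. 'cabcdc' → match
Total matched: 2

2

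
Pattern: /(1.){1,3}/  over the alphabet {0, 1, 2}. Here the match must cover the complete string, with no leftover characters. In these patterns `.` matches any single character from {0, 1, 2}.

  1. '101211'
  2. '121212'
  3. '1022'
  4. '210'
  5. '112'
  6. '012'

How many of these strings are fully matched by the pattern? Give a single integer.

1 → match
2 → match
3 → no match
4 → no match — must start with '1'
5 → no match
6 → no match — must start with '1'
Total matched: 2

2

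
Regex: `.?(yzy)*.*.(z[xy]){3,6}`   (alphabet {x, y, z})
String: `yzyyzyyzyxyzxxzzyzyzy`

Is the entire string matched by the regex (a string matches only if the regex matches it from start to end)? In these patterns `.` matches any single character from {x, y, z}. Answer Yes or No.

Yes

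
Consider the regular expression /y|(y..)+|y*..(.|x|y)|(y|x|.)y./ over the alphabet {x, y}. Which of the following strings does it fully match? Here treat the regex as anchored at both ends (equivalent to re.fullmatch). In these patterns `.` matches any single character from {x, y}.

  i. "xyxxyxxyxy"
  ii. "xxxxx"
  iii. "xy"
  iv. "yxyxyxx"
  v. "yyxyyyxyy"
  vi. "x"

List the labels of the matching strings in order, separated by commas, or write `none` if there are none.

i → no match
ii → no match
iii → no match
iv → no match
v → no match
vi → no match

none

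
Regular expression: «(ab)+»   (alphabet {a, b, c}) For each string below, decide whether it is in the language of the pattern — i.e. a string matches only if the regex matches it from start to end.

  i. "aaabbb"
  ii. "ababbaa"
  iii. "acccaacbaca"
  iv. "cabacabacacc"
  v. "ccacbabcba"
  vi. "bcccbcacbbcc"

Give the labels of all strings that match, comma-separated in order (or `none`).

i. "aaabbb" → no match — must start with "ab"
ii. "ababbaa" → no match — must end with "ab"
iii. "acccaacbaca" → no match — must start with "ab"
iv. "cabacabacacc" → no match — must start with "ab"
v. "ccacbabcba" → no match — must start with "ab"
vi. "bcccbcacbbcc" → no match — must start with "ab"

none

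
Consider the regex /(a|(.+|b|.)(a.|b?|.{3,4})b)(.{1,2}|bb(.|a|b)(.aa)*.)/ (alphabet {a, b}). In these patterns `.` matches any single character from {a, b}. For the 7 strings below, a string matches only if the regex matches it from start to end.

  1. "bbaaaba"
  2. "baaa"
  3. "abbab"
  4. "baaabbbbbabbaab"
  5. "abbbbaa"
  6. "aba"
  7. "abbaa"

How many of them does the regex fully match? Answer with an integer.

5

1 → match
2 → no match
3 → match
4 → no match
5 → match
6 → match
7 → match
Total matched: 5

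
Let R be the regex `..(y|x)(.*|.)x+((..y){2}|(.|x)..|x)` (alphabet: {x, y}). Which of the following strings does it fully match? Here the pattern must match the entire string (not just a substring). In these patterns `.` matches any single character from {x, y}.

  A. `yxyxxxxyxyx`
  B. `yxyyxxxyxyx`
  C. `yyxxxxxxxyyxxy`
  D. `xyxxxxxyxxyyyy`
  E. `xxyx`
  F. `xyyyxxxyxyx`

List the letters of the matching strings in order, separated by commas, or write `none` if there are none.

A → no match
B → no match
C → match
D → no match
E → no match
F → no match

C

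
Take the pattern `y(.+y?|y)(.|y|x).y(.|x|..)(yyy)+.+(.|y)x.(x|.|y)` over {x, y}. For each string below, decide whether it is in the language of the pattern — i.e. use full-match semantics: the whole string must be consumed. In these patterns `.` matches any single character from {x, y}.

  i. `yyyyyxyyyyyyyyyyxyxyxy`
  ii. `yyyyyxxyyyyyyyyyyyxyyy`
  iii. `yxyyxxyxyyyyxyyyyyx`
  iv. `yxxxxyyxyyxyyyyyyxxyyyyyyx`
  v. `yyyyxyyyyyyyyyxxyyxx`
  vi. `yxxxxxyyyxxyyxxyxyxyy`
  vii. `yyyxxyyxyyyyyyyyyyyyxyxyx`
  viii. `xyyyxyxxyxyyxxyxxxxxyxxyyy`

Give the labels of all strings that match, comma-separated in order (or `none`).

vii

i → no match
ii → no match
iii → no match
iv → no match
v → no match
vi → no match
vii → match
viii → no match — must start with `y`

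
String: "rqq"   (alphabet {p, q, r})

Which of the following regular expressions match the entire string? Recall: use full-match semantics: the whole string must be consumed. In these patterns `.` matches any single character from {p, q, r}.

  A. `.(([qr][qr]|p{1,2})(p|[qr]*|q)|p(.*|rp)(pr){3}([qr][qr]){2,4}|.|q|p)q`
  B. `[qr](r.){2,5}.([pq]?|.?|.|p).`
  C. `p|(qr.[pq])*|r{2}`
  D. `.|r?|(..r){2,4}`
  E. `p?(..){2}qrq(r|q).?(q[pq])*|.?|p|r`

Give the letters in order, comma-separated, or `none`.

A → match
B → no match
C → no match
D → no match
E → no match

A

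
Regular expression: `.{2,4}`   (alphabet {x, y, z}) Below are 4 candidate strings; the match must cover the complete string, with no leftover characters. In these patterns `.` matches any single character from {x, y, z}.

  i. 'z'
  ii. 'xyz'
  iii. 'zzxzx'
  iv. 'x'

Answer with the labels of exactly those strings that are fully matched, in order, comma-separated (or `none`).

ii

i. 'z' → no match
ii. 'xyz' → match
iii. 'zzxzx' → no match
iv. 'x' → no match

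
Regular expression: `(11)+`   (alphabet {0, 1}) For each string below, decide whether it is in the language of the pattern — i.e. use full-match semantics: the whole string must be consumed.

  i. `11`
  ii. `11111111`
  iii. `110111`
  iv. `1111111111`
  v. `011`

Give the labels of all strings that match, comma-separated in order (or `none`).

i → match
ii → match
iii → no match
iv → match
v → no match — must start with `11`

i, ii, iv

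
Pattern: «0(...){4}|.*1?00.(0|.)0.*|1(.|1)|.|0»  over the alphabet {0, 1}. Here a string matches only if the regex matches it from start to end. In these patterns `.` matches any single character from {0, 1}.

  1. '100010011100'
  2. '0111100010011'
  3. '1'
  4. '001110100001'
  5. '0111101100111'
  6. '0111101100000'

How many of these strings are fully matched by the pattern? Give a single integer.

5

1. '100010011100' → match
2 → match
3. '1' → match
4. '001110100001' → no match
5 → match
6 → match
Total matched: 5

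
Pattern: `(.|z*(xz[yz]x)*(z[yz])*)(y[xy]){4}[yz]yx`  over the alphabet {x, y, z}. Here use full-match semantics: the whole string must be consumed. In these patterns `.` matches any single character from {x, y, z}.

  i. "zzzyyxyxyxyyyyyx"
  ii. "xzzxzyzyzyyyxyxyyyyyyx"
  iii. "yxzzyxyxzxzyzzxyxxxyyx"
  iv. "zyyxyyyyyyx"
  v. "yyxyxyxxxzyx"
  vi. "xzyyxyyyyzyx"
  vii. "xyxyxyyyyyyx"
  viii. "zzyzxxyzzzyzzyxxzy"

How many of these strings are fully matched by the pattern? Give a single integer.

i → no match
ii → no match
iii → no match
iv → no match
v → no match
vi → no match
vii → match
viii → no match — must end with "yx"
Total matched: 1

1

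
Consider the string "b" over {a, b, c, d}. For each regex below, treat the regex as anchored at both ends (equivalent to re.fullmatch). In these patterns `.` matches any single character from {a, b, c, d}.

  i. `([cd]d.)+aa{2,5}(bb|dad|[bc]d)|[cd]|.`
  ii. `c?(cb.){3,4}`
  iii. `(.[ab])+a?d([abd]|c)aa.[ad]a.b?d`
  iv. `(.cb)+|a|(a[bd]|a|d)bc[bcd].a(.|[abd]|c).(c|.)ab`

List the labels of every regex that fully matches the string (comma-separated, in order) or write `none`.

i

i → match
ii → no match
iii → no match — must end with "d"
iv → no match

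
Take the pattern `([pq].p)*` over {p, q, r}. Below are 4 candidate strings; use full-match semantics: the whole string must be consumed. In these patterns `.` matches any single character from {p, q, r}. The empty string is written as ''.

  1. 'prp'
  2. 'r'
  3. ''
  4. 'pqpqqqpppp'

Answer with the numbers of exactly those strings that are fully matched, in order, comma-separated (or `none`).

1. 'prp' → match
2. 'r' → no match
3. '' → match
4. 'pqpqqqpppp' → no match

1, 3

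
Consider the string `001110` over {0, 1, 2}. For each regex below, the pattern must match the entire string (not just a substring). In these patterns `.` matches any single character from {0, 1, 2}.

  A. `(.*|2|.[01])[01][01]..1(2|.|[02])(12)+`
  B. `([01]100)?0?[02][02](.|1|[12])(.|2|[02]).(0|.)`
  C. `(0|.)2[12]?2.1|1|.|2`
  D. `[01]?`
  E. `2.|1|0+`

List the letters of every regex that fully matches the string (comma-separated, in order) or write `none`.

A → no match — must end with `12`
B → match
C → no match
D → no match
E → no match

B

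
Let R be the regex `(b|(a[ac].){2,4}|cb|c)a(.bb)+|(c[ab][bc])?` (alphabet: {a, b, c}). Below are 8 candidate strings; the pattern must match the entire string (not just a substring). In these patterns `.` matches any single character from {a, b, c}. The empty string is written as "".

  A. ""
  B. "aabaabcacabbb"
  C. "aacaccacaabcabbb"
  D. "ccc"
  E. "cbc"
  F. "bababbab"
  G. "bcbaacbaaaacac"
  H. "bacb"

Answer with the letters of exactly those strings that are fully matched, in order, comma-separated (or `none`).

A, E

A → match
B → no match
C → no match
D → no match
E → match
F → no match
G → no match
H → no match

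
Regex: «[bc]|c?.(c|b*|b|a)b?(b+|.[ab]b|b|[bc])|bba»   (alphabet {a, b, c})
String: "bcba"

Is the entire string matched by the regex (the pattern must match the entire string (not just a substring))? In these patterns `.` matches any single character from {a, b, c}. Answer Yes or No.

No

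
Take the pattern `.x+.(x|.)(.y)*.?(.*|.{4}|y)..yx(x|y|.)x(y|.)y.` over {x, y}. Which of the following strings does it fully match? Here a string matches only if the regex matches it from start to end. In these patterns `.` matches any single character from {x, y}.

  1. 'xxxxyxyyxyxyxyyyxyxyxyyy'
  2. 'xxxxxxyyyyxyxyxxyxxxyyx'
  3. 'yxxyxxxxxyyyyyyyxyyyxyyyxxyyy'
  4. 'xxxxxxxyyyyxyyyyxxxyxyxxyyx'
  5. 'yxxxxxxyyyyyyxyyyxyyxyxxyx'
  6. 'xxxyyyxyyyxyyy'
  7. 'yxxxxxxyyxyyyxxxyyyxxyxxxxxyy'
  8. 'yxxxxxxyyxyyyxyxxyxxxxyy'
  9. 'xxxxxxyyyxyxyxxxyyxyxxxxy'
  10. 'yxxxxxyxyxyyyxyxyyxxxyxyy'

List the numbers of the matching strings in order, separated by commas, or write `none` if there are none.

1, 2, 5, 8

1 → match
2 → match
3 → no match
4 → no match
5 → match
6 → no match
7 → no match
8 → match
9 → no match
10 → no match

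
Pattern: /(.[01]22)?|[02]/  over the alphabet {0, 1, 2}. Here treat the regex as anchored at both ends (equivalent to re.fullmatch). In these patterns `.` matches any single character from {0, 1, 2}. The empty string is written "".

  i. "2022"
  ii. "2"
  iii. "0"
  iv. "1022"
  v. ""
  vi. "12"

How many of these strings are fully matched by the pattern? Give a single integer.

5

i → match
ii → match
iii → match
iv → match
v → match
vi → no match
Total matched: 5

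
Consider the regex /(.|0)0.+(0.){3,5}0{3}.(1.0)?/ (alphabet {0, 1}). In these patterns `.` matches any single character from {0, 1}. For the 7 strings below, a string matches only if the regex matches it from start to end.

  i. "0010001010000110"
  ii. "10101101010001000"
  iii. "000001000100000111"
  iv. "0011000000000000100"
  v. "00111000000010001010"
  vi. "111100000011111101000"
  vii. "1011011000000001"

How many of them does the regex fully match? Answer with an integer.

i → match
ii → no match
iii → no match
iv → match
v → no match
vi → no match
vii → no match
Total matched: 2

2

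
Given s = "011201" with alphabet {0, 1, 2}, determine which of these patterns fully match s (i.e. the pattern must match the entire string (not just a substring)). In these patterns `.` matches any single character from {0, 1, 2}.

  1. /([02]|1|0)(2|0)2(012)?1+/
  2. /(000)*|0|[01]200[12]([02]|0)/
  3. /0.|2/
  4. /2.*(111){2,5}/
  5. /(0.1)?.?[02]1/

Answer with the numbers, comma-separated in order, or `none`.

5

1 → no match
2 → no match
3 → no match
4 → no match — must start with "2"
5 → match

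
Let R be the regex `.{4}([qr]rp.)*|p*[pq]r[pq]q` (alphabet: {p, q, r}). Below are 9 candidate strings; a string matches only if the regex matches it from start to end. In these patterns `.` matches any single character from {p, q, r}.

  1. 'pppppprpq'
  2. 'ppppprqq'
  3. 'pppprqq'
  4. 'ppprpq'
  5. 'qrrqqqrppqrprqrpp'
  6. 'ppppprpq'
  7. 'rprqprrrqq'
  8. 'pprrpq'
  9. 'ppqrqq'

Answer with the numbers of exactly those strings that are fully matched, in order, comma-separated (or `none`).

1, 2, 3, 4, 6, 9

1 → match
2 → match
3 → match
4 → match
5 → no match
6 → match
7 → no match
8 → no match
9 → match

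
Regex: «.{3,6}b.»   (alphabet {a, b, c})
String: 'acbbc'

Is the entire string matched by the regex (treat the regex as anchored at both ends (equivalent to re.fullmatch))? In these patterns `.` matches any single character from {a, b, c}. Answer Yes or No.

Yes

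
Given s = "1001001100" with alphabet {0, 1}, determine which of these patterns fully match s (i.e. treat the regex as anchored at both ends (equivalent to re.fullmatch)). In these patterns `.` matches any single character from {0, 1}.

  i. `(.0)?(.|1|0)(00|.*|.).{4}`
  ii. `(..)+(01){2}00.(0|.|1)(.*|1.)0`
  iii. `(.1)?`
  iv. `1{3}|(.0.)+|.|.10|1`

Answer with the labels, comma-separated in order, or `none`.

i → match
ii → no match
iii → no match
iv → no match

i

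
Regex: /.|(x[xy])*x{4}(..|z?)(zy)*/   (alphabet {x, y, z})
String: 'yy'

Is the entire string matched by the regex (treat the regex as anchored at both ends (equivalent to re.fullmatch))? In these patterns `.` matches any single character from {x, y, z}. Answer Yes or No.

No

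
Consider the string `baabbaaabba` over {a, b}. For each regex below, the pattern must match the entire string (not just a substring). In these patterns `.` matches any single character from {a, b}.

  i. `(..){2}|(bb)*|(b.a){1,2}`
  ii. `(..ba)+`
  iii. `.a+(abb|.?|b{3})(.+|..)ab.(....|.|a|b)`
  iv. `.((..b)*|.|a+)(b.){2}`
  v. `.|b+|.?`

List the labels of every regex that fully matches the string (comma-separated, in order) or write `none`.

iii

i → no match
ii → no match
iii → match
iv → no match
v → no match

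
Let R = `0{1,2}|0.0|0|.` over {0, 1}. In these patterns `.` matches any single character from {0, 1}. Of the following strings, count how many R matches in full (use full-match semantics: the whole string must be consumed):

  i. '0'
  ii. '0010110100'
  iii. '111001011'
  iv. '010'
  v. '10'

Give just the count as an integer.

2

i → match
ii → no match
iii → no match
iv → match
v → no match
Total matched: 2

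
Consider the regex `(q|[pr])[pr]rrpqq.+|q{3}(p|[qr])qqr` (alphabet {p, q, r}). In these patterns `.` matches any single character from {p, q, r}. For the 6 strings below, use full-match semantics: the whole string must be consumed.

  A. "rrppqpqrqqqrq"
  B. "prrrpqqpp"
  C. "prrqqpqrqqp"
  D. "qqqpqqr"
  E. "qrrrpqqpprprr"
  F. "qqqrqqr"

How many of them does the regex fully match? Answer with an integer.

4

A → no match
B → match
C → no match
D → match
E → match
F → match
Total matched: 4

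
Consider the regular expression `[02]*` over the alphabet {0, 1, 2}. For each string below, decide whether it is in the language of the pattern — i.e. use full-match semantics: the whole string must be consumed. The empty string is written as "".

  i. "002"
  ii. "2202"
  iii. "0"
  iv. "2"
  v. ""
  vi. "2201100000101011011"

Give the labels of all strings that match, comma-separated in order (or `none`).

i. "002" → match
ii. "2202" → match
iii. "0" → match
iv. "2" → match
v. "" → match
vi → no match

i, ii, iii, iv, v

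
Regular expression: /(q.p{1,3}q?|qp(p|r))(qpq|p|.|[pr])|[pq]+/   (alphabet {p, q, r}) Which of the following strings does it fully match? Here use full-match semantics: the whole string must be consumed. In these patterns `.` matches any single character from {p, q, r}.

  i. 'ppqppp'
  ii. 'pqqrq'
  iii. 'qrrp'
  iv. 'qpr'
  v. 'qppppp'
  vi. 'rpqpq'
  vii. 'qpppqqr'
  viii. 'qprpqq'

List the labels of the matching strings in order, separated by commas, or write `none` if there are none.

i → match
ii → no match
iii → no match
iv → no match
v → match
vi → no match
vii → no match
viii → no match

i, v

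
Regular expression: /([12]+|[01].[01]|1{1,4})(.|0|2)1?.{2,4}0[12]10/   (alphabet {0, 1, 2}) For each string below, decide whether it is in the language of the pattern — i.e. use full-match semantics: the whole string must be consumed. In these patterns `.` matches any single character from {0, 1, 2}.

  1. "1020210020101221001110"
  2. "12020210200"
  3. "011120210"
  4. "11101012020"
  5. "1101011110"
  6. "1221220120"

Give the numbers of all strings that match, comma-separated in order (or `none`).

1 → no match
2. "12020210200" → no match — must end with "10"
3. "011120210" → no match
4. "11101012020" → no match — must end with "10"
5. "1101011110" → no match
6. "1221220120" → no match — must end with "10"

none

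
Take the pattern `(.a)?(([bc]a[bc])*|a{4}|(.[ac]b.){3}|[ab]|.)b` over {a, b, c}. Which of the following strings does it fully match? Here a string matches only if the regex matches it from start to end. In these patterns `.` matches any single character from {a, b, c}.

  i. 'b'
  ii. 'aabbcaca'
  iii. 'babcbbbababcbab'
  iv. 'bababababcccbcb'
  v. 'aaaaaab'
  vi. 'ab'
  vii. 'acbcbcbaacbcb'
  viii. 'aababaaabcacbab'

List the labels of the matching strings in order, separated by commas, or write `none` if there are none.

i → match
ii → no match — must end with 'b'
iii → match
iv → match
v → match
vi → match
vii → match
viii → match

i, iii, iv, v, vi, vii, viii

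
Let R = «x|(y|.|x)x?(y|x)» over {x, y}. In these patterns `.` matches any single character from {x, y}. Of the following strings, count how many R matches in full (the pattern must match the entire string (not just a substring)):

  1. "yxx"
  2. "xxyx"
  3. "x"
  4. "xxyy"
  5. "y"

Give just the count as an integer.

1 → match
2 → no match
3 → match
4 → no match
5 → no match
Total matched: 2

2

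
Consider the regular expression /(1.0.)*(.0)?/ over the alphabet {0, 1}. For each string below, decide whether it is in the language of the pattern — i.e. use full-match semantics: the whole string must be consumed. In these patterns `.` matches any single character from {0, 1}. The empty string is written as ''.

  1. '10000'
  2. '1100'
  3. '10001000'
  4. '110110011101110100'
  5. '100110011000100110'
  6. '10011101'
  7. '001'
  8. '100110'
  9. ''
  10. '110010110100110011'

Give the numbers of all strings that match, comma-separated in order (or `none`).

1 → no match
2 → match
3 → match
4 → match
5 → match
6 → match
7 → no match
8 → match
9 → match
10 → no match

2, 3, 4, 5, 6, 8, 9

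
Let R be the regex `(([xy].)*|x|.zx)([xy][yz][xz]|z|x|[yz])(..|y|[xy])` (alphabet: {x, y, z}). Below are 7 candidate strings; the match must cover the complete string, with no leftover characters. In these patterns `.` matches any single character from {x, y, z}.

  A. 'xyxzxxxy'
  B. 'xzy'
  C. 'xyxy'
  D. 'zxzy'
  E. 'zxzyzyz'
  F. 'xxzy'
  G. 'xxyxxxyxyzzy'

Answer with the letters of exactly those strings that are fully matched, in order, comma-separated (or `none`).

A → match
B → match
C → match
D → no match
E → no match
F → match
G → match

A, B, C, F, G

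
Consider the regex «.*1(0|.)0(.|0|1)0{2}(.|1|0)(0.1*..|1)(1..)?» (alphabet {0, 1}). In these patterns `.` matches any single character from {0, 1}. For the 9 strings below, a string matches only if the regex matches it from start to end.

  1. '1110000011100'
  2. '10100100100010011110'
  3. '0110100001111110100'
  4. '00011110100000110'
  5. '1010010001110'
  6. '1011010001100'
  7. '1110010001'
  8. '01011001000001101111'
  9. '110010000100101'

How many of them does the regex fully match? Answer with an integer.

8

1 → match
2 → no match
3 → match
4 → match
5 → match
6 → match
7. '1110010001' → match
8 → match
9 → match
Total matched: 8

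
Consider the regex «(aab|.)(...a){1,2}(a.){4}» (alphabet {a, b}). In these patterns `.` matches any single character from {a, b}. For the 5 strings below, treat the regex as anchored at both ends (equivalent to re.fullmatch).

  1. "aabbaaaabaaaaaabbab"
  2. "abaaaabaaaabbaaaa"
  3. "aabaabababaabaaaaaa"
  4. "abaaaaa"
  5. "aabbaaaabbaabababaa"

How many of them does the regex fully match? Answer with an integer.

2

1 → no match
2 → no match
3 → match
4. "abaaaaa" → no match
5 → match
Total matched: 2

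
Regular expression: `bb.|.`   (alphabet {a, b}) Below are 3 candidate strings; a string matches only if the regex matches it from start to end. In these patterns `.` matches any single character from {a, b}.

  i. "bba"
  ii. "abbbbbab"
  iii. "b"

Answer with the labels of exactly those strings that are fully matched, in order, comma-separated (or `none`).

i → match
ii → no match
iii → match

i, iii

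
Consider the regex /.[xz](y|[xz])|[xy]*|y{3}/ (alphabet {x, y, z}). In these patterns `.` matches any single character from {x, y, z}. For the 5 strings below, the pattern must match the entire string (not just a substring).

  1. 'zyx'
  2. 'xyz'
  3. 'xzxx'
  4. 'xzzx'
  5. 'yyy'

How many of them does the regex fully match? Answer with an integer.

1 → no match
2 → no match
3 → no match
4 → no match
5 → match
Total matched: 1

1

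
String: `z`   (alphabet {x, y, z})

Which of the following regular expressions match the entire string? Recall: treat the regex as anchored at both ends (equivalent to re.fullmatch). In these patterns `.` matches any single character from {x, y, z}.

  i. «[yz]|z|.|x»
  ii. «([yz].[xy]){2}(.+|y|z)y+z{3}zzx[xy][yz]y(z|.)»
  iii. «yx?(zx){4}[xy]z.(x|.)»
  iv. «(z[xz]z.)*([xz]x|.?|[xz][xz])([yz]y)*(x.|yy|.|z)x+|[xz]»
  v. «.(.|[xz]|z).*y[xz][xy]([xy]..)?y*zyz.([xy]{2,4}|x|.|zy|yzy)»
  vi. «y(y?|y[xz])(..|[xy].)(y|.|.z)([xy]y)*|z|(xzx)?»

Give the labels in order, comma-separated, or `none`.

i, iv, vi

i → match
ii → no match
iii → no match — must start with `y`
iv → match
v → no match
vi → match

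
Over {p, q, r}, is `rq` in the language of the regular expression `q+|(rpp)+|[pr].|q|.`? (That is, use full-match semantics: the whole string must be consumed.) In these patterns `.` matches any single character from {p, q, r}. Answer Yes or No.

Yes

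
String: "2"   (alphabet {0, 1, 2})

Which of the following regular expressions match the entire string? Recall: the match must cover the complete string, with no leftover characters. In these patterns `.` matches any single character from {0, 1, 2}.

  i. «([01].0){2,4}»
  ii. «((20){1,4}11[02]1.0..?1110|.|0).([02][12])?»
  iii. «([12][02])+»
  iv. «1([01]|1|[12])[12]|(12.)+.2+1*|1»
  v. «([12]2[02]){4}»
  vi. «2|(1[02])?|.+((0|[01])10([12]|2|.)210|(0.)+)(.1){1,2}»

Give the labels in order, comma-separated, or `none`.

i → no match — must end with "0"
ii → no match
iii → no match
iv → no match
v → no match
vi → match

vi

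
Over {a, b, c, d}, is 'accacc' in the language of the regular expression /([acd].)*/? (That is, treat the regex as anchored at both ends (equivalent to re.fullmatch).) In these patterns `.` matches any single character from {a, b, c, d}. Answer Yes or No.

Yes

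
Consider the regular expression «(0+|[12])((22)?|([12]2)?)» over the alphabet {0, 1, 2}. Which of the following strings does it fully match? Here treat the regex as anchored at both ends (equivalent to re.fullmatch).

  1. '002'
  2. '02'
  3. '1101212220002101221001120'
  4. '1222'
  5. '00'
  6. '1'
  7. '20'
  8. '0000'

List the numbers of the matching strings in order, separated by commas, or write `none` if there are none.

1 → no match
2 → no match
3 → no match
4 → no match
5 → match
6 → match
7 → no match
8 → match

5, 6, 8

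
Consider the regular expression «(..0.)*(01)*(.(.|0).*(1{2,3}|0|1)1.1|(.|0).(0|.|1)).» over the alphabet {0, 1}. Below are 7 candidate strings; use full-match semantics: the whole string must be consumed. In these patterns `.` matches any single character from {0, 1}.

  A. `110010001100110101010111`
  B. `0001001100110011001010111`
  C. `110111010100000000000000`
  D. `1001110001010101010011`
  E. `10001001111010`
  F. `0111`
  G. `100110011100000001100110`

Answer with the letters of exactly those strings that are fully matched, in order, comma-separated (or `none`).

A → match
B → no match
C → match
D → match
E → match
F → match
G → no match

A, C, D, E, F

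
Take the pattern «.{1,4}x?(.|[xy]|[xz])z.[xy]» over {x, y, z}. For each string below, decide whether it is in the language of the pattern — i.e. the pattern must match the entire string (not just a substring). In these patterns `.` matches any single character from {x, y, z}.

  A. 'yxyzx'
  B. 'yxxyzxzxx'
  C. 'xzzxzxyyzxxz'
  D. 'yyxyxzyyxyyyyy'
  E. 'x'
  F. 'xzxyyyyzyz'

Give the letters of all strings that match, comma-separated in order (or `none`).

none

A → no match
B → no match
C → no match
D → no match
E → no match
F → no match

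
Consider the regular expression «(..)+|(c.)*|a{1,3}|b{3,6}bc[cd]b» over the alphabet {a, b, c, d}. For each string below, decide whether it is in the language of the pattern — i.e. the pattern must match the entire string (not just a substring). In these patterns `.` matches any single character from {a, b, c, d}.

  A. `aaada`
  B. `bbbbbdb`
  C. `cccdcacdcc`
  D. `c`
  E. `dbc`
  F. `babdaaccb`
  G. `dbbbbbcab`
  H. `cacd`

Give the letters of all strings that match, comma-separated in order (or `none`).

A → no match
B → no match
C → match
D → no match
E → no match
F → no match
G → no match
H → match

C, H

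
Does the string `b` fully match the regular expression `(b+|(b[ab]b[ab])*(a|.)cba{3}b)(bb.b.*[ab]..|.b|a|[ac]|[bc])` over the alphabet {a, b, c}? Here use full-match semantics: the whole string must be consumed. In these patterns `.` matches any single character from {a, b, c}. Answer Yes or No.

No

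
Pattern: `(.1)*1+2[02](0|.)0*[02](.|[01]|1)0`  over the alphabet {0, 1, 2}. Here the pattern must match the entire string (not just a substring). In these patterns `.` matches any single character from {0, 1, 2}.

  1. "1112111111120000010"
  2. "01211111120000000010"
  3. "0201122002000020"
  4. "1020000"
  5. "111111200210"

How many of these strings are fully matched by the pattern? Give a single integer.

1 → no match
2 → match
3 → no match
4 → no match
5 → match
Total matched: 2

2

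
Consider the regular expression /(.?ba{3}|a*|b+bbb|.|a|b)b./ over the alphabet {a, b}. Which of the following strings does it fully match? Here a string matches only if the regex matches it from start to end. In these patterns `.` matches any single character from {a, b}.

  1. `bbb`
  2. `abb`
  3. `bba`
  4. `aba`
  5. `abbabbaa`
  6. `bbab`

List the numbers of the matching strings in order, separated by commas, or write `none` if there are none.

1 → match
2 → match
3 → match
4 → match
5 → no match
6 → no match

1, 2, 3, 4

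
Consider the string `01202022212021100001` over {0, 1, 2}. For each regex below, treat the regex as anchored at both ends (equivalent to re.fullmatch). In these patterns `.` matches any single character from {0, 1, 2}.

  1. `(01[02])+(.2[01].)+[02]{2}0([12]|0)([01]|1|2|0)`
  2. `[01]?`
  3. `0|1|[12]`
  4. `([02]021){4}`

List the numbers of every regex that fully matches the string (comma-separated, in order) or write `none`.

1 → match
2 → no match
3 → no match
4 → no match — must end with `021`

1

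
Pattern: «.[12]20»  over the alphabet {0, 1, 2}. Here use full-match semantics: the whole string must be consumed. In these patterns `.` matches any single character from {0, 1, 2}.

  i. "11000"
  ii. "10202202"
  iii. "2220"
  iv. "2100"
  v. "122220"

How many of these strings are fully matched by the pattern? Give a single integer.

1

i → no match — must end with "20"
ii → no match — must end with "20"
iii → match
iv → no match — must end with "20"
v → no match
Total matched: 1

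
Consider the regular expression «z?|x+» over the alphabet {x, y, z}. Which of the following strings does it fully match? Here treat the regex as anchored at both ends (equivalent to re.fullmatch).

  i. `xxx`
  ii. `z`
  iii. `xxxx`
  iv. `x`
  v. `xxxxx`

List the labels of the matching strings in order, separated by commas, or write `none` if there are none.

i → match
ii → match
iii → match
iv → match
v → match

i, ii, iii, iv, v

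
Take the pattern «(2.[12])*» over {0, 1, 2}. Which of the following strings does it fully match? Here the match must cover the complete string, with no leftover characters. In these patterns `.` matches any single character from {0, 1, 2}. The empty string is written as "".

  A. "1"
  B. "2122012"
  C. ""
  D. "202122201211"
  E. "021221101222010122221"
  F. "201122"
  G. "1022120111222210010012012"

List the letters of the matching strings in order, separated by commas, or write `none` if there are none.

C

A → no match
B → no match
C → match
D → no match
E → no match
F → no match
G → no match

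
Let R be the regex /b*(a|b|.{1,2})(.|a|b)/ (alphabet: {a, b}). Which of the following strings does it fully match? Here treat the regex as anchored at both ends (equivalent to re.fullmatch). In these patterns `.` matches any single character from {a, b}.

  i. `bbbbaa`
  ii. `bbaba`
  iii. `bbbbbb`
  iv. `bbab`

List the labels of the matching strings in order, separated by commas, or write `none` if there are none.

i, ii, iii, iv

i → match
ii → match
iii → match
iv → match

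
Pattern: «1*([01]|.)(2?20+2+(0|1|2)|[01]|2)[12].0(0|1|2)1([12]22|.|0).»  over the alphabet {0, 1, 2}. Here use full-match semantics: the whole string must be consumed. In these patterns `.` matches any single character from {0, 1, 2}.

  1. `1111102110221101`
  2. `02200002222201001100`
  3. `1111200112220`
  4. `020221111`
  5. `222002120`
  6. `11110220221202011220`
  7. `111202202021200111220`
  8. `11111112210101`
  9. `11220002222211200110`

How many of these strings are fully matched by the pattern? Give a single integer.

1 → no match
2 → match
3 → match
4 → no match
5 → match
6 → no match
7 → no match
8 → no match
9 → match
Total matched: 4

4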